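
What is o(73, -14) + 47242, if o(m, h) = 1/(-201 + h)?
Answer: 10157029/215 ≈ 47242.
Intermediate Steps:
o(73, -14) + 47242 = 1/(-201 - 14) + 47242 = 1/(-215) + 47242 = -1/215 + 47242 = 10157029/215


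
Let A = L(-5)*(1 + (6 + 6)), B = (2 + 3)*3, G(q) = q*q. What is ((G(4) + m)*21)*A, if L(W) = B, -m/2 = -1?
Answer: 73710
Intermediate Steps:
m = 2 (m = -2*(-1) = 2)
G(q) = q²
B = 15 (B = 5*3 = 15)
L(W) = 15
A = 195 (A = 15*(1 + (6 + 6)) = 15*(1 + 12) = 15*13 = 195)
((G(4) + m)*21)*A = ((4² + 2)*21)*195 = ((16 + 2)*21)*195 = (18*21)*195 = 378*195 = 73710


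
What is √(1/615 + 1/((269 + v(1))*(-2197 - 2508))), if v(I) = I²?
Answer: √19595058414/3472290 ≈ 0.040314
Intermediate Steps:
√(1/615 + 1/((269 + v(1))*(-2197 - 2508))) = √(1/615 + 1/((269 + 1²)*(-2197 - 2508))) = √(1/615 + 1/((269 + 1)*(-4705))) = √(1/615 + 1/(270*(-4705))) = √(1/615 + 1/(-1270350)) = √(1/615 - 1/1270350) = √(84649/52084350) = √19595058414/3472290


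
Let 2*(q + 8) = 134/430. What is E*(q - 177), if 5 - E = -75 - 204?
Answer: -11286586/215 ≈ -52496.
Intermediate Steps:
q = -3373/430 (q = -8 + (134/430)/2 = -8 + (134*(1/430))/2 = -8 + (½)*(67/215) = -8 + 67/430 = -3373/430 ≈ -7.8442)
E = 284 (E = 5 - (-75 - 204) = 5 - 1*(-279) = 5 + 279 = 284)
E*(q - 177) = 284*(-3373/430 - 177) = 284*(-79483/430) = -11286586/215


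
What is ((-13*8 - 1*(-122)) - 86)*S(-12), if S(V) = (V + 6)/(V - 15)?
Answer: -136/9 ≈ -15.111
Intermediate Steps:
S(V) = (6 + V)/(-15 + V)
((-13*8 - 1*(-122)) - 86)*S(-12) = ((-13*8 - 1*(-122)) - 86)*((6 - 12)/(-15 - 12)) = ((-104 + 122) - 86)*(-6/(-27)) = (18 - 86)*(-1/27*(-6)) = -68*2/9 = -136/9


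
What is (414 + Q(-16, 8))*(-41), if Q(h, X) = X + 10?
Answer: -17712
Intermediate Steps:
Q(h, X) = 10 + X
(414 + Q(-16, 8))*(-41) = (414 + (10 + 8))*(-41) = (414 + 18)*(-41) = 432*(-41) = -17712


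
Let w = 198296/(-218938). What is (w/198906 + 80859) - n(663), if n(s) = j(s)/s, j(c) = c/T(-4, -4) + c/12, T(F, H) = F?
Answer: 1760630803172797/21774040914 ≈ 80859.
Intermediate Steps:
w = -99148/109469 (w = 198296*(-1/218938) = -99148/109469 ≈ -0.90572)
j(c) = -c/6 (j(c) = c/(-4) + c/12 = c*(-¼) + c*(1/12) = -c/4 + c/12 = -c/6)
n(s) = -⅙ (n(s) = (-s/6)/s = -⅙)
(w/198906 + 80859) - n(663) = (-99148/109469/198906 + 80859) - 1*(-⅙) = (-99148/109469*1/198906 + 80859) + ⅙ = (-49574/10887020457 + 80859) + ⅙ = 880313587082989/10887020457 + ⅙ = 1760630803172797/21774040914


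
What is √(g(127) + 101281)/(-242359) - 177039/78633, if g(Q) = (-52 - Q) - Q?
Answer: -19671/8737 - 5*√4039/242359 ≈ -2.2528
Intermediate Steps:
g(Q) = -52 - 2*Q
√(g(127) + 101281)/(-242359) - 177039/78633 = √((-52 - 2*127) + 101281)/(-242359) - 177039/78633 = √((-52 - 254) + 101281)*(-1/242359) - 177039*1/78633 = √(-306 + 101281)*(-1/242359) - 19671/8737 = √100975*(-1/242359) - 19671/8737 = (5*√4039)*(-1/242359) - 19671/8737 = -5*√4039/242359 - 19671/8737 = -19671/8737 - 5*√4039/242359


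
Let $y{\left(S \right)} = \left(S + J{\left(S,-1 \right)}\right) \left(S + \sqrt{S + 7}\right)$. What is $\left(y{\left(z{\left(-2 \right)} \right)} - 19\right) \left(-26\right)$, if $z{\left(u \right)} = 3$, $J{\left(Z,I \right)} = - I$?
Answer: $182 - 104 \sqrt{10} \approx -146.88$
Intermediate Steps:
$y{\left(S \right)} = \left(1 + S\right) \left(S + \sqrt{7 + S}\right)$ ($y{\left(S \right)} = \left(S - -1\right) \left(S + \sqrt{S + 7}\right) = \left(S + 1\right) \left(S + \sqrt{7 + S}\right) = \left(1 + S\right) \left(S + \sqrt{7 + S}\right)$)
$\left(y{\left(z{\left(-2 \right)} \right)} - 19\right) \left(-26\right) = \left(\left(3 + 3^{2} + \sqrt{7 + 3} + 3 \sqrt{7 + 3}\right) - 19\right) \left(-26\right) = \left(\left(3 + 9 + \sqrt{10} + 3 \sqrt{10}\right) - 19\right) \left(-26\right) = \left(\left(12 + 4 \sqrt{10}\right) - 19\right) \left(-26\right) = \left(-7 + 4 \sqrt{10}\right) \left(-26\right) = 182 - 104 \sqrt{10}$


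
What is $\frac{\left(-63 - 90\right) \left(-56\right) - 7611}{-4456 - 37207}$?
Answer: $- \frac{957}{41663} \approx -0.02297$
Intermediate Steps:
$\frac{\left(-63 - 90\right) \left(-56\right) - 7611}{-4456 - 37207} = \frac{\left(-153\right) \left(-56\right) - 7611}{-41663} = \left(8568 - 7611\right) \left(- \frac{1}{41663}\right) = 957 \left(- \frac{1}{41663}\right) = - \frac{957}{41663}$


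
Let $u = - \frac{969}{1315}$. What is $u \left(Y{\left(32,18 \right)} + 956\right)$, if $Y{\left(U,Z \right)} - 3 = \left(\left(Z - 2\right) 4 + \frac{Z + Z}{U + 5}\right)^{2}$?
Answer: $- \frac{6872232303}{1800235} \approx -3817.4$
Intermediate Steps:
$Y{\left(U,Z \right)} = 3 + \left(-8 + 4 Z + \frac{2 Z}{5 + U}\right)^{2}$ ($Y{\left(U,Z \right)} = 3 + \left(\left(Z - 2\right) 4 + \frac{Z + Z}{U + 5}\right)^{2} = 3 + \left(\left(-2 + Z\right) 4 + \frac{2 Z}{5 + U}\right)^{2} = 3 + \left(\left(-8 + 4 Z\right) + \frac{2 Z}{5 + U}\right)^{2} = 3 + \left(-8 + 4 Z + \frac{2 Z}{5 + U}\right)^{2}$)
$u = - \frac{969}{1315}$ ($u = \left(-969\right) \frac{1}{1315} = - \frac{969}{1315} \approx -0.73688$)
$u \left(Y{\left(32,18 \right)} + 956\right) = - \frac{969 \left(\left(3 + \frac{4 \left(-20 - 128 + 11 \cdot 18 + 2 \cdot 32 \cdot 18\right)^{2}}{\left(5 + 32\right)^{2}}\right) + 956\right)}{1315} = - \frac{969 \left(\left(3 + \frac{4 \left(-20 - 128 + 198 + 1152\right)^{2}}{1369}\right) + 956\right)}{1315} = - \frac{969 \left(\left(3 + 4 \cdot \frac{1}{1369} \cdot 1202^{2}\right) + 956\right)}{1315} = - \frac{969 \left(\left(3 + 4 \cdot \frac{1}{1369} \cdot 1444804\right) + 956\right)}{1315} = - \frac{969 \left(\left(3 + \frac{5779216}{1369}\right) + 956\right)}{1315} = - \frac{969 \left(\frac{5783323}{1369} + 956\right)}{1315} = \left(- \frac{969}{1315}\right) \frac{7092087}{1369} = - \frac{6872232303}{1800235}$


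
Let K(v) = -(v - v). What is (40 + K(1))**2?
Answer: 1600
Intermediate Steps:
K(v) = 0 (K(v) = -1*0 = 0)
(40 + K(1))**2 = (40 + 0)**2 = 40**2 = 1600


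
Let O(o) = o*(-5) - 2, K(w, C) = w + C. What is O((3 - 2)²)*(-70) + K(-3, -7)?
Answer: 480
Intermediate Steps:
K(w, C) = C + w
O(o) = -2 - 5*o (O(o) = -5*o - 2 = -2 - 5*o)
O((3 - 2)²)*(-70) + K(-3, -7) = (-2 - 5*(3 - 2)²)*(-70) + (-7 - 3) = (-2 - 5*1²)*(-70) - 10 = (-2 - 5*1)*(-70) - 10 = (-2 - 5)*(-70) - 10 = -7*(-70) - 10 = 490 - 10 = 480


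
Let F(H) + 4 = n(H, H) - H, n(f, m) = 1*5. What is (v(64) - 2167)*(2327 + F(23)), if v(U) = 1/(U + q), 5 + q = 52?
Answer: -554435480/111 ≈ -4.9949e+6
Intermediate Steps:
q = 47 (q = -5 + 52 = 47)
n(f, m) = 5
v(U) = 1/(47 + U) (v(U) = 1/(U + 47) = 1/(47 + U))
F(H) = 1 - H (F(H) = -4 + (5 - H) = 1 - H)
(v(64) - 2167)*(2327 + F(23)) = (1/(47 + 64) - 2167)*(2327 + (1 - 1*23)) = (1/111 - 2167)*(2327 + (1 - 23)) = (1/111 - 2167)*(2327 - 22) = -240536/111*2305 = -554435480/111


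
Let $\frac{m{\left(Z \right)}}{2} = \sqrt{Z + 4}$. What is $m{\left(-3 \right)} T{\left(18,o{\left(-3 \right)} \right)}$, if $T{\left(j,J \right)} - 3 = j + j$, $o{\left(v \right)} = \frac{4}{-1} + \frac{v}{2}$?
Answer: $78$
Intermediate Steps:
$o{\left(v \right)} = -4 + \frac{v}{2}$ ($o{\left(v \right)} = 4 \left(-1\right) + v \frac{1}{2} = -4 + \frac{v}{2}$)
$T{\left(j,J \right)} = 3 + 2 j$ ($T{\left(j,J \right)} = 3 + \left(j + j\right) = 3 + 2 j$)
$m{\left(Z \right)} = 2 \sqrt{4 + Z}$ ($m{\left(Z \right)} = 2 \sqrt{Z + 4} = 2 \sqrt{4 + Z}$)
$m{\left(-3 \right)} T{\left(18,o{\left(-3 \right)} \right)} = 2 \sqrt{4 - 3} \left(3 + 2 \cdot 18\right) = 2 \sqrt{1} \left(3 + 36\right) = 2 \cdot 1 \cdot 39 = 2 \cdot 39 = 78$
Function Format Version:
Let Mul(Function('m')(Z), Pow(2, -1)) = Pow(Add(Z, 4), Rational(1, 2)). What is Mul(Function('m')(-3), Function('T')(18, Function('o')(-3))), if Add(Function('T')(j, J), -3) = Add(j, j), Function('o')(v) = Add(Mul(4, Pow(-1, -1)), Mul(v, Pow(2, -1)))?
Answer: 78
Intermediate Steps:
Function('o')(v) = Add(-4, Mul(Rational(1, 2), v)) (Function('o')(v) = Add(Mul(4, -1), Mul(v, Rational(1, 2))) = Add(-4, Mul(Rational(1, 2), v)))
Function('T')(j, J) = Add(3, Mul(2, j)) (Function('T')(j, J) = Add(3, Add(j, j)) = Add(3, Mul(2, j)))
Function('m')(Z) = Mul(2, Pow(Add(4, Z), Rational(1, 2))) (Function('m')(Z) = Mul(2, Pow(Add(Z, 4), Rational(1, 2))) = Mul(2, Pow(Add(4, Z), Rational(1, 2))))
Mul(Function('m')(-3), Function('T')(18, Function('o')(-3))) = Mul(Mul(2, Pow(Add(4, -3), Rational(1, 2))), Add(3, Mul(2, 18))) = Mul(Mul(2, Pow(1, Rational(1, 2))), Add(3, 36)) = Mul(Mul(2, 1), 39) = Mul(2, 39) = 78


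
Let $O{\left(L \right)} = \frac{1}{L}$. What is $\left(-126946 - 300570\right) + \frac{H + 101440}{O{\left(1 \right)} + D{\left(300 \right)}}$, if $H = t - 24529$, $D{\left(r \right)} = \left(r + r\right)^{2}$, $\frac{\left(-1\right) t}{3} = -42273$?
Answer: $- \frac{153905983786}{360001} \approx -4.2752 \cdot 10^{5}$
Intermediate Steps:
$t = 126819$ ($t = \left(-3\right) \left(-42273\right) = 126819$)
$D{\left(r \right)} = 4 r^{2}$ ($D{\left(r \right)} = \left(2 r\right)^{2} = 4 r^{2}$)
$H = 102290$ ($H = 126819 - 24529 = 102290$)
$\left(-126946 - 300570\right) + \frac{H + 101440}{O{\left(1 \right)} + D{\left(300 \right)}} = \left(-126946 - 300570\right) + \frac{102290 + 101440}{1^{-1} + 4 \cdot 300^{2}} = -427516 + \frac{203730}{1 + 4 \cdot 90000} = -427516 + \frac{203730}{1 + 360000} = -427516 + \frac{203730}{360001} = - \frac{153905983786}{360001}$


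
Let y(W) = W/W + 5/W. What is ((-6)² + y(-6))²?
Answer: 47089/36 ≈ 1308.0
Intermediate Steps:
y(W) = 1 + 5/W
((-6)² + y(-6))² = ((-6)² + (5 - 6)/(-6))² = (36 - ⅙*(-1))² = (36 + ⅙)² = (217/6)² = 47089/36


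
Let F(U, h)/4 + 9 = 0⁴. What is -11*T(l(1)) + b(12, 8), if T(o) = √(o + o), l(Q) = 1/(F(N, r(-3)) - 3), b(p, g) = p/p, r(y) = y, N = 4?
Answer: 1 - 11*I*√78/39 ≈ 1.0 - 2.491*I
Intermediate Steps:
b(p, g) = 1
F(U, h) = -36 (F(U, h) = -36 + 4*0⁴ = -36 + 4*0 = -36 + 0 = -36)
l(Q) = -1/39 (l(Q) = 1/(-36 - 3) = 1/(-39) = -1/39)
T(o) = √2*√o (T(o) = √(2*o) = √2*√o)
-11*T(l(1)) + b(12, 8) = -11*√2*√(-1/39) + 1 = -11*√2*I*√39/39 + 1 = -11*I*√78/39 + 1 = 1 - 11*I*√78/39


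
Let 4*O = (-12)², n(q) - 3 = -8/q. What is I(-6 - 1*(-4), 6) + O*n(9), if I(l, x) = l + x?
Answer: 80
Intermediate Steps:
n(q) = 3 - 8/q
O = 36 (O = (¼)*(-12)² = (¼)*144 = 36)
I(-6 - 1*(-4), 6) + O*n(9) = ((-6 - 1*(-4)) + 6) + 36*(3 - 8/9) = ((-6 + 4) + 6) + 36*(3 - 8*⅑) = (-2 + 6) + 36*(3 - 8/9) = 4 + 36*(19/9) = 4 + 76 = 80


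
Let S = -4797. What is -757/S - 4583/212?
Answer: -21824167/1016964 ≈ -21.460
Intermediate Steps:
-757/S - 4583/212 = -757/(-4797) - 4583/212 = -757*(-1/4797) - 4583*1/212 = 757/4797 - 4583/212 = -21824167/1016964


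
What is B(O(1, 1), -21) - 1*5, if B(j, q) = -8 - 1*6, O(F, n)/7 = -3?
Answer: -19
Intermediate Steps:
O(F, n) = -21 (O(F, n) = 7*(-3) = -21)
B(j, q) = -14 (B(j, q) = -8 - 6 = -14)
B(O(1, 1), -21) - 1*5 = -14 - 1*5 = -14 - 5 = -19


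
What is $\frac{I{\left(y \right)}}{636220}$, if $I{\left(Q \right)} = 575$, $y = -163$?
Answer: $\frac{115}{127244} \approx 0.00090377$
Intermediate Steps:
$\frac{I{\left(y \right)}}{636220} = \frac{575}{636220} = 575 \cdot \frac{1}{636220} = \frac{115}{127244}$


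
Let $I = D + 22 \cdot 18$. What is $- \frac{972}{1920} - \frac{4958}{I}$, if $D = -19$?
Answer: $- \frac{823817}{60320} \approx -13.657$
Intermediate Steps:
$I = 377$ ($I = -19 + 22 \cdot 18 = -19 + 396 = 377$)
$- \frac{972}{1920} - \frac{4958}{I} = - \frac{972}{1920} - \frac{4958}{377} = \left(-972\right) \frac{1}{1920} - \frac{4958}{377} = - \frac{81}{160} - \frac{4958}{377} = - \frac{823817}{60320}$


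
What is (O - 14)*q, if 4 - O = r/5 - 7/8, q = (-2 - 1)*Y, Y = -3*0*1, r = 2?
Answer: 0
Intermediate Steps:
Y = 0 (Y = 0*1 = 0)
q = 0 (q = (-2 - 1)*0 = -3*0 = 0)
O = 179/40 (O = 4 - (2/5 - 7/8) = 4 - (2*(⅕) - 7*⅛) = 4 - (⅖ - 7/8) = 4 - 1*(-19/40) = 4 + 19/40 = 179/40 ≈ 4.4750)
(O - 14)*q = (179/40 - 14)*0 = -381/40*0 = 0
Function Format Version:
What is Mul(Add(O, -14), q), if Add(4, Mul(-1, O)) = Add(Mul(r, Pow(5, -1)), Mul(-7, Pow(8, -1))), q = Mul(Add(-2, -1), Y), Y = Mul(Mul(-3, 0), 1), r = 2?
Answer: 0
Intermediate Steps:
Y = 0 (Y = Mul(0, 1) = 0)
q = 0 (q = Mul(Add(-2, -1), 0) = Mul(-3, 0) = 0)
O = Rational(179, 40) (O = Add(4, Mul(-1, Add(Mul(2, Pow(5, -1)), Mul(-7, Pow(8, -1))))) = Add(4, Mul(-1, Add(Mul(2, Rational(1, 5)), Mul(-7, Rational(1, 8))))) = Add(4, Mul(-1, Add(Rational(2, 5), Rational(-7, 8)))) = Add(4, Mul(-1, Rational(-19, 40))) = Add(4, Rational(19, 40)) = Rational(179, 40) ≈ 4.4750)
Mul(Add(O, -14), q) = Mul(Add(Rational(179, 40), -14), 0) = Mul(Rational(-381, 40), 0) = 0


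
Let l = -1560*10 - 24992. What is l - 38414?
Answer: -79006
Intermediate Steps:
l = -40592 (l = -15600 - 24992 = -40592)
l - 38414 = -40592 - 38414 = -79006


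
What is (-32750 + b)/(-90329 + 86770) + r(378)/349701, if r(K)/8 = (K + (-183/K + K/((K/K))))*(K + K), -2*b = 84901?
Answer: 28373361527/829723906 ≈ 34.196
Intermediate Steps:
b = -84901/2 (b = -½*84901 = -84901/2 ≈ -42451.)
r(K) = 16*K*(-183/K + 2*K) (r(K) = 8*((K + (-183/K + K/((K/K))))*(K + K)) = 8*((K + (-183/K + K/1))*(2*K)) = 8*((K + (-183/K + K*1))*(2*K)) = 8*((K + (-183/K + K))*(2*K)) = 8*((K + (K - 183/K))*(2*K)) = 8*((-183/K + 2*K)*(2*K)) = 8*(2*K*(-183/K + 2*K)) = 16*K*(-183/K + 2*K))
(-32750 + b)/(-90329 + 86770) + r(378)/349701 = (-32750 - 84901/2)/(-90329 + 86770) + (-2928 + 32*378²)/349701 = -150401/2/(-3559) + (-2928 + 32*142884)*(1/349701) = -150401/2*(-1/3559) + (-2928 + 4572288)*(1/349701) = 150401/7118 + 4569360*(1/349701) = 150401/7118 + 1523120/116567 = 28373361527/829723906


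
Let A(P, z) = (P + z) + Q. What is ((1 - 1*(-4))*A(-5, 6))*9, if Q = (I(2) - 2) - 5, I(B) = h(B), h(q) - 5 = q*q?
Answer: 135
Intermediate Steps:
h(q) = 5 + q² (h(q) = 5 + q*q = 5 + q²)
I(B) = 5 + B²
Q = 2 (Q = ((5 + 2²) - 2) - 5 = ((5 + 4) - 2) - 5 = (9 - 2) - 5 = 7 - 5 = 2)
A(P, z) = 2 + P + z (A(P, z) = (P + z) + 2 = 2 + P + z)
((1 - 1*(-4))*A(-5, 6))*9 = ((1 - 1*(-4))*(2 - 5 + 6))*9 = ((1 + 4)*3)*9 = (5*3)*9 = 15*9 = 135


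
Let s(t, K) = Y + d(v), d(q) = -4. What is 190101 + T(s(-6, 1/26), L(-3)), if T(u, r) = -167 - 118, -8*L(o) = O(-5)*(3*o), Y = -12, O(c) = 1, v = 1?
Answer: 189816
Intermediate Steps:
s(t, K) = -16 (s(t, K) = -12 - 4 = -16)
L(o) = -3*o/8
T(u, r) = -285
190101 + T(s(-6, 1/26), L(-3)) = 190101 - 285 = 189816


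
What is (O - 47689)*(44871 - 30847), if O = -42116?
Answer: -1259425320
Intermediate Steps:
(O - 47689)*(44871 - 30847) = (-42116 - 47689)*(44871 - 30847) = -89805*14024 = -1259425320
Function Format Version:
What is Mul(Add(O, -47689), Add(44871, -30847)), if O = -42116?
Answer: -1259425320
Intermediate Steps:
Mul(Add(O, -47689), Add(44871, -30847)) = Mul(Add(-42116, -47689), Add(44871, -30847)) = Mul(-89805, 14024) = -1259425320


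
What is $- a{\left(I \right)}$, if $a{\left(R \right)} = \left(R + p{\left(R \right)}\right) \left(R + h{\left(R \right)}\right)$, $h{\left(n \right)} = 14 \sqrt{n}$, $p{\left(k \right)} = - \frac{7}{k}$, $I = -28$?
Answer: $-777 + 777 i \sqrt{7} \approx -777.0 + 2055.8 i$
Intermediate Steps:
$a{\left(R \right)} = \left(R - \frac{7}{R}\right) \left(R + 14 \sqrt{R}\right)$
$- a{\left(I \right)} = - (-7 + \left(-28\right)^{2} - \frac{98}{2 i \sqrt{7}} + 14 \left(-28\right)^{\frac{3}{2}}) = - (-7 + 784 - 98 \left(- \frac{i \sqrt{7}}{14}\right) + 14 \left(- 56 i \sqrt{7}\right)) = - (-7 + 784 + 7 i \sqrt{7} - 784 i \sqrt{7}) = - (777 - 777 i \sqrt{7}) = -777 + 777 i \sqrt{7}$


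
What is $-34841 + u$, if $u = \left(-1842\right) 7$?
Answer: $-47735$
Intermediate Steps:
$u = -12894$
$-34841 + u = -34841 - 12894 = -47735$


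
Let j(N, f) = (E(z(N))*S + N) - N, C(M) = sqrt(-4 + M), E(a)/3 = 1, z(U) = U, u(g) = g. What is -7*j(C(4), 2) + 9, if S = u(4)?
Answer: -75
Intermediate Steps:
E(a) = 3 (E(a) = 3*1 = 3)
S = 4
j(N, f) = 12 (j(N, f) = (3*4 + N) - N = (12 + N) - N = 12)
-7*j(C(4), 2) + 9 = -7*12 + 9 = -84 + 9 = -75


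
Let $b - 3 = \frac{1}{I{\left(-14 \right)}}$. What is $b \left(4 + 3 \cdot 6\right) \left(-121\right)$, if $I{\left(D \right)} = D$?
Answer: $- \frac{54571}{7} \approx -7795.9$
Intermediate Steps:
$b = \frac{41}{14}$ ($b = 3 + \frac{1}{-14} = 3 - \frac{1}{14} = \frac{41}{14} \approx 2.9286$)
$b \left(4 + 3 \cdot 6\right) \left(-121\right) = \frac{41 \left(4 + 3 \cdot 6\right)}{14} \left(-121\right) = \frac{41 \left(4 + 18\right)}{14} \left(-121\right) = \frac{41}{14} \cdot 22 \left(-121\right) = \frac{451}{7} \left(-121\right) = - \frac{54571}{7}$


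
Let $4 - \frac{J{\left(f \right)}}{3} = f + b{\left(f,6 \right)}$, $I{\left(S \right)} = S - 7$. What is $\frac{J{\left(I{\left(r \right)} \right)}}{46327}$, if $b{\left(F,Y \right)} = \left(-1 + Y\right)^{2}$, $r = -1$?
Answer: $- \frac{39}{46327} \approx -0.00084184$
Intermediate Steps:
$I{\left(S \right)} = -7 + S$
$J{\left(f \right)} = -63 - 3 f$ ($J{\left(f \right)} = 12 - 3 \left(f + \left(-1 + 6\right)^{2}\right) = 12 - 3 \left(f + 5^{2}\right) = 12 - 3 \left(f + 25\right) = 12 - 3 \left(25 + f\right) = 12 - \left(75 + 3 f\right) = -63 - 3 f$)
$\frac{J{\left(I{\left(r \right)} \right)}}{46327} = \frac{-63 - 3 \left(-7 - 1\right)}{46327} = \left(-63 - -24\right) \frac{1}{46327} = \left(-63 + 24\right) \frac{1}{46327} = \left(-39\right) \frac{1}{46327} = - \frac{39}{46327}$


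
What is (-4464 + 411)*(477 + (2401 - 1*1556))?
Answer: -5358066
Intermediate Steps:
(-4464 + 411)*(477 + (2401 - 1*1556)) = -4053*(477 + (2401 - 1556)) = -4053*(477 + 845) = -4053*1322 = -5358066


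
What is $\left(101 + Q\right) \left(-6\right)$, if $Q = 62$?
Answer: $-978$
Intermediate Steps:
$\left(101 + Q\right) \left(-6\right) = \left(101 + 62\right) \left(-6\right) = 163 \left(-6\right) = -978$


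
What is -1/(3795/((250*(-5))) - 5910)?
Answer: 250/1478259 ≈ 0.00016912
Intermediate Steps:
-1/(3795/((250*(-5))) - 5910) = -1/(3795/(-1250) - 5910) = -1/(3795*(-1/1250) - 5910) = -1/(-759/250 - 5910) = -1/(-1478259/250) = -1*(-250/1478259) = 250/1478259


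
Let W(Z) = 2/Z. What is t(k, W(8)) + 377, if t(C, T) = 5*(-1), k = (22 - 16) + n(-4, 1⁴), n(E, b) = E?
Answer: 372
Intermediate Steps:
k = 2 (k = (22 - 16) - 4 = 6 - 4 = 2)
t(C, T) = -5
t(k, W(8)) + 377 = -5 + 377 = 372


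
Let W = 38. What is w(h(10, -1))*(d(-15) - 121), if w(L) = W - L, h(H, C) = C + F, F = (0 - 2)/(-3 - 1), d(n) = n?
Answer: -5236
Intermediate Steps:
F = ½ (F = -2/(-4) = -2*(-¼) = ½ ≈ 0.50000)
h(H, C) = ½ + C (h(H, C) = C + ½ = ½ + C)
w(L) = 38 - L
w(h(10, -1))*(d(-15) - 121) = (38 - (½ - 1))*(-15 - 121) = (38 - 1*(-½))*(-136) = (38 + ½)*(-136) = (77/2)*(-136) = -5236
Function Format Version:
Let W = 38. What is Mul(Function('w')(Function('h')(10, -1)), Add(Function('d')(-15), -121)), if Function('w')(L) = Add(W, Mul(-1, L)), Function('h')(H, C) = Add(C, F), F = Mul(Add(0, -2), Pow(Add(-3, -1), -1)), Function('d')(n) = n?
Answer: -5236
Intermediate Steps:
F = Rational(1, 2) (F = Mul(-2, Pow(-4, -1)) = Mul(-2, Rational(-1, 4)) = Rational(1, 2) ≈ 0.50000)
Function('h')(H, C) = Add(Rational(1, 2), C) (Function('h')(H, C) = Add(C, Rational(1, 2)) = Add(Rational(1, 2), C))
Function('w')(L) = Add(38, Mul(-1, L))
Mul(Function('w')(Function('h')(10, -1)), Add(Function('d')(-15), -121)) = Mul(Add(38, Mul(-1, Add(Rational(1, 2), -1))), Add(-15, -121)) = Mul(Add(38, Mul(-1, Rational(-1, 2))), -136) = Mul(Add(38, Rational(1, 2)), -136) = Mul(Rational(77, 2), -136) = -5236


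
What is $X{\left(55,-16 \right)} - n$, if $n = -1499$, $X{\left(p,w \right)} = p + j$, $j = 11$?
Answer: $1565$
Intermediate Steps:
$X{\left(p,w \right)} = 11 + p$ ($X{\left(p,w \right)} = p + 11 = 11 + p$)
$X{\left(55,-16 \right)} - n = \left(11 + 55\right) - -1499 = 66 + 1499 = 1565$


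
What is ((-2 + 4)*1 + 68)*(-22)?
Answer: -1540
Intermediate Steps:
((-2 + 4)*1 + 68)*(-22) = (2*1 + 68)*(-22) = (2 + 68)*(-22) = 70*(-22) = -1540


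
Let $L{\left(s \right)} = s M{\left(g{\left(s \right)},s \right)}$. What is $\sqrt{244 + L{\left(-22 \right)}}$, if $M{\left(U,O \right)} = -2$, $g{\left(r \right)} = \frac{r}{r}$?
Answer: $12 \sqrt{2} \approx 16.971$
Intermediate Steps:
$g{\left(r \right)} = 1$
$L{\left(s \right)} = - 2 s$ ($L{\left(s \right)} = s \left(-2\right) = - 2 s$)
$\sqrt{244 + L{\left(-22 \right)}} = \sqrt{244 - -44} = \sqrt{244 + 44} = \sqrt{288} = 12 \sqrt{2}$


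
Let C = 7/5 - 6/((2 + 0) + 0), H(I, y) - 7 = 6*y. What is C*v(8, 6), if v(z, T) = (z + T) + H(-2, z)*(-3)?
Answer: 1208/5 ≈ 241.60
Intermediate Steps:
H(I, y) = 7 + 6*y
C = -8/5 (C = 7*(⅕) - 6/(2 + 0) = 7/5 - 6/2 = 7/5 - 6*½ = 7/5 - 3 = -8/5 ≈ -1.6000)
v(z, T) = -21 + T - 17*z (v(z, T) = (z + T) + (7 + 6*z)*(-3) = (T + z) + (-21 - 18*z) = -21 + T - 17*z)
C*v(8, 6) = -8*(-21 + 6 - 17*8)/5 = -8*(-21 + 6 - 136)/5 = -8/5*(-151) = 1208/5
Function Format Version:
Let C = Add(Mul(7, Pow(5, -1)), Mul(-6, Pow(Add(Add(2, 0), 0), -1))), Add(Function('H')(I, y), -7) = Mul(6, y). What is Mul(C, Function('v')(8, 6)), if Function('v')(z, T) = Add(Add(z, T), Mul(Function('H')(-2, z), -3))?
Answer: Rational(1208, 5) ≈ 241.60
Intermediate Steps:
Function('H')(I, y) = Add(7, Mul(6, y))
C = Rational(-8, 5) (C = Add(Mul(7, Rational(1, 5)), Mul(-6, Pow(Add(2, 0), -1))) = Add(Rational(7, 5), Mul(-6, Pow(2, -1))) = Add(Rational(7, 5), Mul(-6, Rational(1, 2))) = Add(Rational(7, 5), -3) = Rational(-8, 5) ≈ -1.6000)
Function('v')(z, T) = Add(-21, T, Mul(-17, z)) (Function('v')(z, T) = Add(Add(z, T), Mul(Add(7, Mul(6, z)), -3)) = Add(Add(T, z), Add(-21, Mul(-18, z))) = Add(-21, T, Mul(-17, z)))
Mul(C, Function('v')(8, 6)) = Mul(Rational(-8, 5), Add(-21, 6, Mul(-17, 8))) = Mul(Rational(-8, 5), Add(-21, 6, -136)) = Mul(Rational(-8, 5), -151) = Rational(1208, 5)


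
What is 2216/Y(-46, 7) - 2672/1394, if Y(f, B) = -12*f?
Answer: 100885/48093 ≈ 2.0977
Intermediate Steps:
2216/Y(-46, 7) - 2672/1394 = 2216/((-12*(-46))) - 2672/1394 = 2216/552 - 2672*1/1394 = 2216*(1/552) - 1336/697 = 277/69 - 1336/697 = 100885/48093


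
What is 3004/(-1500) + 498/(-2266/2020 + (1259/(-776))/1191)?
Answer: -87555333013409/196576559625 ≈ -445.40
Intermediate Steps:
3004/(-1500) + 498/(-2266/2020 + (1259/(-776))/1191) = 3004*(-1/1500) + 498/(-2266*1/2020 + (1259*(-1/776))*(1/1191)) = -751/375 + 498/(-1133/1010 - 1259/776*1/1191) = -751/375 + 498/(-1133/1010 - 1259/924216) = -751/375 + 498/(-524204159/466729080) = -751/375 + 498*(-466729080/524204159) = -751/375 - 232431081840/524204159 = -87555333013409/196576559625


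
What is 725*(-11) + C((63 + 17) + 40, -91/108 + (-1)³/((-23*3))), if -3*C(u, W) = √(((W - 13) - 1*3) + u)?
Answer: -7975 - √17683251/1242 ≈ -7978.4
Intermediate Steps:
C(u, W) = -√(-16 + W + u)/3 (C(u, W) = -√(((W - 13) - 1*3) + u)/3 = -√(((-13 + W) - 3) + u)/3 = -√((-16 + W) + u)/3 = -√(-16 + W + u)/3)
725*(-11) + C((63 + 17) + 40, -91/108 + (-1)³/((-23*3))) = 725*(-11) - √(-16 + (-91/108 + (-1)³/((-23*3))) + ((63 + 17) + 40))/3 = -7975 - √(-16 + (-91*1/108 - 1/(-69)) + (80 + 40))/3 = -7975 - √(-16 + (-91/108 - 1*(-1/69)) + 120)/3 = -7975 - √(-16 + (-91/108 + 1/69) + 120)/3 = -7975 - √(-16 - 2057/2484 + 120)/3 = -7975 - √17683251/1242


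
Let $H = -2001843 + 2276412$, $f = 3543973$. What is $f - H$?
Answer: $3269404$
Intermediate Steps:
$H = 274569$
$f - H = 3543973 - 274569 = 3269404$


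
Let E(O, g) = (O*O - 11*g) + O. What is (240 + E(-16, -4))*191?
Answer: 100084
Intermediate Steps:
E(O, g) = O + O**2 - 11*g (E(O, g) = (O**2 - 11*g) + O = O + O**2 - 11*g)
(240 + E(-16, -4))*191 = (240 + (-16 + (-16)**2 - 11*(-4)))*191 = (240 + (-16 + 256 + 44))*191 = (240 + 284)*191 = 524*191 = 100084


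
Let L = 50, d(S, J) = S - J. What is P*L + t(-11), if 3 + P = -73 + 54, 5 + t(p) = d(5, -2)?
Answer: -1098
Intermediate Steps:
t(p) = 2 (t(p) = -5 + (5 - 1*(-2)) = -5 + (5 + 2) = -5 + 7 = 2)
P = -22 (P = -3 + (-73 + 54) = -3 - 19 = -22)
P*L + t(-11) = -22*50 + 2 = -1100 + 2 = -1098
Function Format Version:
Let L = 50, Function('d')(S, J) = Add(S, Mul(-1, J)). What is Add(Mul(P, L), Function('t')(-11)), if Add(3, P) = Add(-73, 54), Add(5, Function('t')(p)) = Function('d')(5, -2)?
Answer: -1098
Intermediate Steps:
Function('t')(p) = 2 (Function('t')(p) = Add(-5, Add(5, Mul(-1, -2))) = Add(-5, Add(5, 2)) = Add(-5, 7) = 2)
P = -22 (P = Add(-3, Add(-73, 54)) = Add(-3, -19) = -22)
Add(Mul(P, L), Function('t')(-11)) = Add(Mul(-22, 50), 2) = Add(-1100, 2) = -1098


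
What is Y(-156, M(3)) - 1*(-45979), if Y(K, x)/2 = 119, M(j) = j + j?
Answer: 46217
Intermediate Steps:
M(j) = 2*j
Y(K, x) = 238 (Y(K, x) = 2*119 = 238)
Y(-156, M(3)) - 1*(-45979) = 238 - 1*(-45979) = 238 + 45979 = 46217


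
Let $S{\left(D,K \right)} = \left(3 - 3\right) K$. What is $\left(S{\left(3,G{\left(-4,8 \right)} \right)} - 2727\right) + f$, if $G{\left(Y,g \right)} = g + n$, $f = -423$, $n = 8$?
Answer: $-3150$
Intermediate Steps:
$G{\left(Y,g \right)} = 8 + g$ ($G{\left(Y,g \right)} = g + 8 = 8 + g$)
$S{\left(D,K \right)} = 0$ ($S{\left(D,K \right)} = 0 K = 0$)
$\left(S{\left(3,G{\left(-4,8 \right)} \right)} - 2727\right) + f = \left(0 - 2727\right) - 423 = -2727 - 423 = -3150$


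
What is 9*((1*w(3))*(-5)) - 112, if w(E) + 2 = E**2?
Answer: -427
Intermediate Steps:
w(E) = -2 + E**2
9*((1*w(3))*(-5)) - 112 = 9*((1*(-2 + 3**2))*(-5)) - 112 = 9*((1*(-2 + 9))*(-5)) - 112 = 9*((1*7)*(-5)) - 112 = 9*(7*(-5)) - 112 = 9*(-35) - 112 = -315 - 112 = -427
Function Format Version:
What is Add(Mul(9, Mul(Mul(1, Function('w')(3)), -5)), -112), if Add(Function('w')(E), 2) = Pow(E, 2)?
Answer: -427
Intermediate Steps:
Function('w')(E) = Add(-2, Pow(E, 2))
Add(Mul(9, Mul(Mul(1, Function('w')(3)), -5)), -112) = Add(Mul(9, Mul(Mul(1, Add(-2, Pow(3, 2))), -5)), -112) = Add(Mul(9, Mul(Mul(1, Add(-2, 9)), -5)), -112) = Add(Mul(9, Mul(Mul(1, 7), -5)), -112) = Add(Mul(9, Mul(7, -5)), -112) = Add(Mul(9, -35), -112) = Add(-315, -112) = -427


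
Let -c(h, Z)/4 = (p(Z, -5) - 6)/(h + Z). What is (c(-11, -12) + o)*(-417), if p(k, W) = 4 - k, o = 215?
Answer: -2078745/23 ≈ -90380.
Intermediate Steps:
c(h, Z) = -4*(-2 - Z)/(Z + h) (c(h, Z) = -4*((4 - Z) - 6)/(h + Z) = -4*(-2 - Z)/(Z + h))
(c(-11, -12) + o)*(-417) = (4*(2 - 12)/(-12 - 11) + 215)*(-417) = (4*(-10)/(-23) + 215)*(-417) = (4*(-1/23)*(-10) + 215)*(-417) = (40/23 + 215)*(-417) = (4985/23)*(-417) = -2078745/23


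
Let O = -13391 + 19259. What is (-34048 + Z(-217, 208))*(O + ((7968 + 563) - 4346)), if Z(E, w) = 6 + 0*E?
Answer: -342224226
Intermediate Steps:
O = 5868
Z(E, w) = 6 (Z(E, w) = 6 + 0 = 6)
(-34048 + Z(-217, 208))*(O + ((7968 + 563) - 4346)) = (-34048 + 6)*(5868 + ((7968 + 563) - 4346)) = -34042*(5868 + (8531 - 4346)) = -34042*(5868 + 4185) = -34042*10053 = -342224226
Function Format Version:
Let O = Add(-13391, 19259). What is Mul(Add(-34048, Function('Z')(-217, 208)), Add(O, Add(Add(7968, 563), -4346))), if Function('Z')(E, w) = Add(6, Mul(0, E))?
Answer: -342224226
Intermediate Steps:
O = 5868
Function('Z')(E, w) = 6 (Function('Z')(E, w) = Add(6, 0) = 6)
Mul(Add(-34048, Function('Z')(-217, 208)), Add(O, Add(Add(7968, 563), -4346))) = Mul(Add(-34048, 6), Add(5868, Add(Add(7968, 563), -4346))) = Mul(-34042, Add(5868, Add(8531, -4346))) = Mul(-34042, Add(5868, 4185)) = Mul(-34042, 10053) = -342224226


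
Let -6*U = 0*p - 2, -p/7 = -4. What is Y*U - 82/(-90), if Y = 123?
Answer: 1886/45 ≈ 41.911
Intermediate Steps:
p = 28 (p = -7*(-4) = 28)
U = 1/3 (U = -(0*28 - 2)/6 = -(0 - 2)/6 = -1/6*(-2) = 1/3 ≈ 0.33333)
Y*U - 82/(-90) = 123*(1/3) - 82/(-90) = 41 - 82*(-1/90) = 41 + 41/45 = 1886/45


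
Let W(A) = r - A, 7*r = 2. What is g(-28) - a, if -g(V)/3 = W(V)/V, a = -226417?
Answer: 22189163/98 ≈ 2.2642e+5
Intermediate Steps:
r = 2/7 (r = (1/7)*2 = 2/7 ≈ 0.28571)
W(A) = 2/7 - A
g(V) = -3*(2/7 - V)/V
g(-28) - a = (3 - 6/7/(-28)) - 1*(-226417) = (3 - 6/7*(-1/28)) + 226417 = (3 + 3/98) + 226417 = 297/98 + 226417 = 22189163/98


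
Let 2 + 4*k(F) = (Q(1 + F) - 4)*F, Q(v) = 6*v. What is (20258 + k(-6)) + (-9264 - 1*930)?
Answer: 20229/2 ≈ 10115.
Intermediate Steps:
k(F) = -½ + F*(2 + 6*F)/4 (k(F) = -½ + ((6*(1 + F) - 4)*F)/4 = -½ + (((6 + 6*F) - 4)*F)/4 = -½ + ((2 + 6*F)*F)/4 = -½ + (F*(2 + 6*F))/4 = -½ + F*(2 + 6*F)/4)
(20258 + k(-6)) + (-9264 - 1*930) = (20258 + (-½ + (½)*(-6) + (3/2)*(-6)²)) + (-9264 - 1*930) = (20258 + (-½ - 3 + (3/2)*36)) + (-9264 - 930) = (20258 + (-½ - 3 + 54)) - 10194 = (20258 + 101/2) - 10194 = 40617/2 - 10194 = 20229/2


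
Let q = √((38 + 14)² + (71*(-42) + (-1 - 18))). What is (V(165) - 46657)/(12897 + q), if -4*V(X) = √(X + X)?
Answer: -66859481/18481434 - 1433*√330/73925736 + 11*I*√10/73925736 + 46657*I*√33/55444302 ≈ -3.618 + 0.0048346*I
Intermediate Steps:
V(X) = -√2*√X/4 (V(X) = -√(X + X)/4 = -√2*√X/4)
q = 3*I*√33 (q = √(52² + (-2982 - 19)) = √(2704 - 3001) = √(-297) = 3*I*√33 ≈ 17.234*I)
(V(165) - 46657)/(12897 + q) = (-√2*√165/4 - 46657)/(12897 + 3*I*√33) = (-√330/4 - 46657)/(12897 + 3*I*√33) = (-46657 - √330/4)/(12897 + 3*I*√33)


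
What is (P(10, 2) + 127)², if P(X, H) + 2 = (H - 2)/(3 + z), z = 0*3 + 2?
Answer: 15625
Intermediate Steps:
z = 2 (z = 0 + 2 = 2)
P(X, H) = -12/5 + H/5 (P(X, H) = -2 + (H - 2)/(3 + 2) = -2 + (-2 + H)/5 = -2 + (-2 + H)*(⅕) = -2 + (-⅖ + H/5) = -12/5 + H/5)
(P(10, 2) + 127)² = ((-12/5 + (⅕)*2) + 127)² = ((-12/5 + ⅖) + 127)² = (-2 + 127)² = 125² = 15625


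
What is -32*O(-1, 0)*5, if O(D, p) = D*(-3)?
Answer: -480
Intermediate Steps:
O(D, p) = -3*D
-32*O(-1, 0)*5 = -(-96)*(-1)*5 = -32*3*5 = -96*5 = -480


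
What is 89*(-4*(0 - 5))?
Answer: 1780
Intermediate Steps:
89*(-4*(0 - 5)) = 89*(-4*(-5)) = 89*20 = 1780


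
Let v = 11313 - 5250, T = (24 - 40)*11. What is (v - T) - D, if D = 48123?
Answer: -41884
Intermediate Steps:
T = -176 (T = -16*11 = -176)
v = 6063
(v - T) - D = (6063 - 1*(-176)) - 1*48123 = (6063 + 176) - 48123 = 6239 - 48123 = -41884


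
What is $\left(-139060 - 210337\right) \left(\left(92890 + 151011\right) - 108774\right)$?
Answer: $-47212968419$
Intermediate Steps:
$\left(-139060 - 210337\right) \left(\left(92890 + 151011\right) - 108774\right) = - 349397 \left(243901 - 108774\right) = \left(-349397\right) 135127 = -47212968419$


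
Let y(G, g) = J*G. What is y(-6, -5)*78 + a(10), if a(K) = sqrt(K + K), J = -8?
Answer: 3744 + 2*sqrt(5) ≈ 3748.5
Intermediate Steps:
a(K) = sqrt(2)*sqrt(K) (a(K) = sqrt(2*K) = sqrt(2)*sqrt(K))
y(G, g) = -8*G
y(-6, -5)*78 + a(10) = -8*(-6)*78 + sqrt(2)*sqrt(10) = 48*78 + 2*sqrt(5) = 3744 + 2*sqrt(5)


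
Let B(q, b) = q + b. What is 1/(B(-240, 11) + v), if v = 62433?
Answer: 1/62204 ≈ 1.6076e-5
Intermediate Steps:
B(q, b) = b + q
1/(B(-240, 11) + v) = 1/((11 - 240) + 62433) = 1/(-229 + 62433) = 1/62204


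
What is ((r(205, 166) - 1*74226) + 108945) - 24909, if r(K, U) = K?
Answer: 10015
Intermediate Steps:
((r(205, 166) - 1*74226) + 108945) - 24909 = ((205 - 1*74226) + 108945) - 24909 = ((205 - 74226) + 108945) - 24909 = (-74021 + 108945) - 24909 = 34924 - 24909 = 10015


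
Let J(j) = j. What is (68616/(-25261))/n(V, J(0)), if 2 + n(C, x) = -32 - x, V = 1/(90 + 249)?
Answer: 34308/429437 ≈ 0.079891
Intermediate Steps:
V = 1/339 ≈ 0.0029499
n(C, x) = -34 - x (n(C, x) = -2 + (-32 - x) = -34 - x)
(68616/(-25261))/n(V, J(0)) = (68616/(-25261))/(-34 - 1*0) = (68616*(-1/25261))/(-34 + 0) = -68616/25261/(-34) = -68616/25261*(-1/34) = 34308/429437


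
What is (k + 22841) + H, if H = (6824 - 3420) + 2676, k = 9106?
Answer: 38027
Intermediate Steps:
H = 6080 (H = 3404 + 2676 = 6080)
(k + 22841) + H = (9106 + 22841) + 6080 = 31947 + 6080 = 38027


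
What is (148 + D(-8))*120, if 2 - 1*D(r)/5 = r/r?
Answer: 18360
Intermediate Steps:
D(r) = 5 (D(r) = 10 - 5*r/r = 10 - 5*1 = 10 - 5 = 5)
(148 + D(-8))*120 = (148 + 5)*120 = 153*120 = 18360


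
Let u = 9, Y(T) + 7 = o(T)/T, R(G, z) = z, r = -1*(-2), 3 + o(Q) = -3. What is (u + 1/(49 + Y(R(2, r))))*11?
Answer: 3872/39 ≈ 99.282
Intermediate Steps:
o(Q) = -6 (o(Q) = -3 - 3 = -6)
r = 2
Y(T) = -7 - 6/T
(u + 1/(49 + Y(R(2, r))))*11 = (9 + 1/(49 + (-7 - 6/2)))*11 = (9 + 1/(49 + (-7 - 6*1/2)))*11 = (9 + 1/(49 + (-7 - 3)))*11 = (9 + 1/(49 - 10))*11 = (9 + 1/39)*11 = (352/39)*11 = 3872/39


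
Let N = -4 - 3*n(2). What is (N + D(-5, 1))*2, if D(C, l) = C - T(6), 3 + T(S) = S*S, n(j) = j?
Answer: -96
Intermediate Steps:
T(S) = -3 + S² (T(S) = -3 + S*S = -3 + S²)
D(C, l) = -33 + C (D(C, l) = C - (-3 + 6²) = C - (-3 + 36) = C - 1*33 = C - 33 = -33 + C)
N = -10 (N = -4 - 3*2 = -4 - 6 = -10)
(N + D(-5, 1))*2 = (-10 + (-33 - 5))*2 = (-10 - 38)*2 = -48*2 = -96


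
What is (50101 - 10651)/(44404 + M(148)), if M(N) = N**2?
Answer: 19725/33154 ≈ 0.59495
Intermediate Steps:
(50101 - 10651)/(44404 + M(148)) = (50101 - 10651)/(44404 + 148**2) = 39450/(44404 + 21904) = 39450/66308 = 39450*(1/66308) = 19725/33154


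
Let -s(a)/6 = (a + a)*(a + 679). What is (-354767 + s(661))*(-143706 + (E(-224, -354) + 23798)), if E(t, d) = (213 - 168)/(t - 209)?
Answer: 570273247822223/433 ≈ 1.3170e+12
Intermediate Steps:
E(t, d) = 45/(-209 + t)
s(a) = -12*a*(679 + a) (s(a) = -6*(a + a)*(a + 679) = -6*2*a*(679 + a) = -12*a*(679 + a))
(-354767 + s(661))*(-143706 + (E(-224, -354) + 23798)) = (-354767 - 12*661*(679 + 661))*(-143706 + (45/(-209 - 224) + 23798)) = (-354767 - 12*661*1340)*(-143706 + (45/(-433) + 23798)) = (-354767 - 10628880)*(-143706 + (45*(-1/433) + 23798)) = -10983647*(-143706 + (-45/433 + 23798)) = -10983647*(-143706 + 10304489/433) = -10983647*(-51920209/433) = 570273247822223/433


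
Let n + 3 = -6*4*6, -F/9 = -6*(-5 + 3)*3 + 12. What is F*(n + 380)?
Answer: -100656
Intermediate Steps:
F = -432 (F = -9*(-6*(-5 + 3)*3 + 12) = -9*(-(-12)*3 + 12) = -9*(-6*(-6) + 12) = -9*(36 + 12) = -9*48 = -432)
n = -147 (n = -3 - 6*4*6 = -3 - 24*6 = -3 - 144 = -147)
F*(n + 380) = -432*(-147 + 380) = -432*233 = -100656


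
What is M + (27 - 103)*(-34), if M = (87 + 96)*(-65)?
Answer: -9311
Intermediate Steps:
M = -11895 (M = 183*(-65) = -11895)
M + (27 - 103)*(-34) = -11895 + (27 - 103)*(-34) = -11895 - 76*(-34) = -11895 + 2584 = -9311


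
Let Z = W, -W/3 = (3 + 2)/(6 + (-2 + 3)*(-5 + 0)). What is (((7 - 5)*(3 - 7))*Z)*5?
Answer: 600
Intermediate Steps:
W = -15 (W = -3*(3 + 2)/(6 + (-2 + 3)*(-5 + 0)) = -15/(6 + 1*(-5)) = -15/(6 - 5) = -15/1 = -15 ≈ -15.000)
Z = -15
(((7 - 5)*(3 - 7))*Z)*5 = (((7 - 5)*(3 - 7))*(-15))*5 = ((2*(-4))*(-15))*5 = -8*(-15)*5 = 120*5 = 600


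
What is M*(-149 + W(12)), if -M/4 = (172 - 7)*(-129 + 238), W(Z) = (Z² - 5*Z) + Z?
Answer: 3812820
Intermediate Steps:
W(Z) = Z² - 4*Z
M = -71940 (M = -4*(172 - 7)*(-129 + 238) = -660*109 = -4*17985 = -71940)
M*(-149 + W(12)) = -71940*(-149 + 12*(-4 + 12)) = -71940*(-149 + 12*8) = -71940*(-149 + 96) = -71940*(-53) = 3812820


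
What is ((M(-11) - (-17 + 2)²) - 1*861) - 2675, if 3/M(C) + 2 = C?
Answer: -48896/13 ≈ -3761.2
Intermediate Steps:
M(C) = 3/(-2 + C)
((M(-11) - (-17 + 2)²) - 1*861) - 2675 = ((3/(-2 - 11) - (-17 + 2)²) - 1*861) - 2675 = ((3/(-13) - 1*(-15)²) - 861) - 2675 = ((3*(-1/13) - 1*225) - 861) - 2675 = ((-3/13 - 225) - 861) - 2675 = (-2928/13 - 861) - 2675 = -14121/13 - 2675 = -48896/13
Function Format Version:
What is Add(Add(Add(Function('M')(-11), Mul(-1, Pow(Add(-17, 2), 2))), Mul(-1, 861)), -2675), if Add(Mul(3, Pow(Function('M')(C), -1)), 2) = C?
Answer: Rational(-48896, 13) ≈ -3761.2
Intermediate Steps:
Function('M')(C) = Mul(3, Pow(Add(-2, C), -1))
Add(Add(Add(Function('M')(-11), Mul(-1, Pow(Add(-17, 2), 2))), Mul(-1, 861)), -2675) = Add(Add(Add(Mul(3, Pow(Add(-2, -11), -1)), Mul(-1, Pow(Add(-17, 2), 2))), Mul(-1, 861)), -2675) = Add(Add(Add(Mul(3, Pow(-13, -1)), Mul(-1, Pow(-15, 2))), -861), -2675) = Add(Add(Add(Mul(3, Rational(-1, 13)), Mul(-1, 225)), -861), -2675) = Add(Add(Add(Rational(-3, 13), -225), -861), -2675) = Add(Add(Rational(-2928, 13), -861), -2675) = Add(Rational(-14121, 13), -2675) = Rational(-48896, 13)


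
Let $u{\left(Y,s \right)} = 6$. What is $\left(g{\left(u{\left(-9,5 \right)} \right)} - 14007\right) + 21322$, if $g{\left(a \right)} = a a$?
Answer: $7351$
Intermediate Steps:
$g{\left(a \right)} = a^{2}$
$\left(g{\left(u{\left(-9,5 \right)} \right)} - 14007\right) + 21322 = \left(6^{2} - 14007\right) + 21322 = \left(36 - 14007\right) + 21322 = -13971 + 21322 = 7351$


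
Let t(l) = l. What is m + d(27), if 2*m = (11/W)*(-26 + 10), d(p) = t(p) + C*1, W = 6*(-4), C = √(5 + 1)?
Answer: 92/3 + √6 ≈ 33.116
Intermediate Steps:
C = √6 ≈ 2.4495
W = -24
d(p) = p + √6 (d(p) = p + √6*1 = p + √6)
m = 11/3 (m = ((11/(-24))*(-26 + 10))/2 = ((11*(-1/24))*(-16))/2 = (-11/24*(-16))/2 = (½)*(22/3) = 11/3 ≈ 3.6667)
m + d(27) = 11/3 + (27 + √6) = 92/3 + √6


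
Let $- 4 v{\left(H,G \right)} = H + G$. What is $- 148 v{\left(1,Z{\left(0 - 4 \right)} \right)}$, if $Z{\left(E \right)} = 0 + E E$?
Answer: $629$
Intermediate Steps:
$Z{\left(E \right)} = E^{2}$ ($Z{\left(E \right)} = 0 + E^{2} = E^{2}$)
$v{\left(H,G \right)} = - \frac{G}{4} - \frac{H}{4}$ ($v{\left(H,G \right)} = - \frac{H + G}{4} = - \frac{G + H}{4} = - \frac{G}{4} - \frac{H}{4}$)
$- 148 v{\left(1,Z{\left(0 - 4 \right)} \right)} = - 148 \left(- \frac{\left(0 - 4\right)^{2}}{4} - \frac{1}{4}\right) = - 148 \left(- \frac{\left(-4\right)^{2}}{4} - \frac{1}{4}\right) = - 148 \left(\left(- \frac{1}{4}\right) 16 - \frac{1}{4}\right) = - 148 \left(-4 - \frac{1}{4}\right) = \left(-148\right) \left(- \frac{17}{4}\right) = 629$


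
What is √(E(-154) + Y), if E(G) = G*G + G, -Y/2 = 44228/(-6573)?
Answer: √1018561821186/6573 ≈ 153.54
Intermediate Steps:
Y = 88456/6573 (Y = -88456/(-6573) = -88456*(-1)/6573 = -2*(-44228/6573) = 88456/6573 ≈ 13.457)
E(G) = G + G² (E(G) = G² + G = G + G²)
√(E(-154) + Y) = √(-154*(1 - 154) + 88456/6573) = √(-154*(-153) + 88456/6573) = √(23562 + 88456/6573) = √(154961482/6573) = √1018561821186/6573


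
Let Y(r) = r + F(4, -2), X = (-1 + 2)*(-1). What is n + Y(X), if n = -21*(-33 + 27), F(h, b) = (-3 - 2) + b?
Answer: 118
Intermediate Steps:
F(h, b) = -5 + b
X = -1 (X = 1*(-1) = -1)
n = 126 (n = -21*(-6) = 126)
Y(r) = -7 + r (Y(r) = r + (-5 - 2) = r - 7 = -7 + r)
n + Y(X) = 126 + (-7 - 1) = 126 - 8 = 118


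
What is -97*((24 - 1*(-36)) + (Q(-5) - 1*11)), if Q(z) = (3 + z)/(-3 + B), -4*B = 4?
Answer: -9603/2 ≈ -4801.5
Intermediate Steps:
B = -1 (B = -1/4*4 = -1)
Q(z) = -3/4 - z/4 (Q(z) = (3 + z)/(-3 - 1) = (3 + z)/(-4) = (3 + z)*(-1/4) = -3/4 - z/4)
-97*((24 - 1*(-36)) + (Q(-5) - 1*11)) = -97*((24 - 1*(-36)) + ((-3/4 - 1/4*(-5)) - 1*11)) = -97*((24 + 36) + ((-3/4 + 5/4) - 11)) = -97*(60 + (1/2 - 11)) = -97*(60 - 21/2) = -97*99/2 = -9603/2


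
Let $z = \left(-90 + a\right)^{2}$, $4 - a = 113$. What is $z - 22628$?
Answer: $16973$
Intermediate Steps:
$a = -109$ ($a = 4 - 113 = -109$)
$z = 39601$ ($z = \left(-90 - 109\right)^{2} = \left(-199\right)^{2} = 39601$)
$z - 22628 = 39601 - 22628 = 16973$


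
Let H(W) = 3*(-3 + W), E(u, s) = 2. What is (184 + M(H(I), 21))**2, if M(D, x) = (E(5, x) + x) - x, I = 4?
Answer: 34596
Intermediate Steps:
H(W) = -9 + 3*W
M(D, x) = 2 (M(D, x) = (2 + x) - x = 2)
(184 + M(H(I), 21))**2 = (184 + 2)**2 = 186**2 = 34596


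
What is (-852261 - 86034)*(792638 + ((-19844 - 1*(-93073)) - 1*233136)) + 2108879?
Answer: -593686224766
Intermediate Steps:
(-852261 - 86034)*(792638 + ((-19844 - 1*(-93073)) - 1*233136)) + 2108879 = -938295*(792638 + ((-19844 + 93073) - 233136)) + 2108879 = -938295*(792638 + (73229 - 233136)) + 2108879 = -938295*(792638 - 159907) + 2108879 = -938295*632731 + 2108879 = -593688333645 + 2108879 = -593686224766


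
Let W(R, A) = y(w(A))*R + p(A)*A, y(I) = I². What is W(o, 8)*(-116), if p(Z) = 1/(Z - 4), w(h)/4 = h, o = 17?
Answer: -2019560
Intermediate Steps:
w(h) = 4*h
p(Z) = 1/(-4 + Z)
W(R, A) = A/(-4 + A) + 16*R*A² (W(R, A) = (4*A)²*R + A/(-4 + A) = (16*A²)*R + A/(-4 + A) = 16*R*A² + A/(-4 + A) = A/(-4 + A) + 16*R*A²)
W(o, 8)*(-116) = (8*(1 + 16*8*17*(-4 + 8))/(-4 + 8))*(-116) = (8*(1 + 16*8*17*4)/4)*(-116) = (8*(¼)*(1 + 8704))*(-116) = (8*(¼)*8705)*(-116) = 17410*(-116) = -2019560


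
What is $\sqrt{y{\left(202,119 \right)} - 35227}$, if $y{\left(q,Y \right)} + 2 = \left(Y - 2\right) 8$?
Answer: $i \sqrt{34293} \approx 185.18 i$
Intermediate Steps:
$y{\left(q,Y \right)} = -18 + 8 Y$ ($y{\left(q,Y \right)} = -2 + \left(Y - 2\right) 8 = -2 + \left(-2 + Y\right) 8 = -2 + \left(-16 + 8 Y\right) = -18 + 8 Y$)
$\sqrt{y{\left(202,119 \right)} - 35227} = \sqrt{\left(-18 + 8 \cdot 119\right) - 35227} = \sqrt{\left(-18 + 952\right) - 35227} = \sqrt{934 - 35227} = \sqrt{-34293} = i \sqrt{34293}$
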